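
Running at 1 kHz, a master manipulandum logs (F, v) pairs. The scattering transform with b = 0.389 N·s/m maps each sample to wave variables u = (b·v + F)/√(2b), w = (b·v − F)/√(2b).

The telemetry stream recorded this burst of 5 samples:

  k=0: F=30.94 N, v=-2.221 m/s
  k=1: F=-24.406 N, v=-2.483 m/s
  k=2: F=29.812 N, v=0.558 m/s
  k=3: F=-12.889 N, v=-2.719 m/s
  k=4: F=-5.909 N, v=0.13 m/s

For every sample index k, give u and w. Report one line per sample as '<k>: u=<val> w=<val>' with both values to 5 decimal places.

0: u=34.09814 w=-36.05716
1: u=-28.76491 w=26.57479
2: u=34.04489 w=-33.55271
3: u=-15.81180 w=13.41353
4: u=-6.64189 w=6.75655

k=0: b·v=0.389×(-2.221)=-0.86397; √(2b)=0.88204; u=(-0.86397+30.94)/0.88204=34.09814, w=(-0.86397−30.94)/0.88204=-36.05716
k=1: b·v=0.389×(-2.483)=-0.96589; √(2b)=0.88204; u=(-0.96589+(-24.406))/0.88204=-28.76491, w=(-0.96589−(-24.406))/0.88204=26.57479
k=2: b·v=0.389×0.558=0.21706; √(2b)=0.88204; u=(0.21706+29.812)/0.88204=34.04489, w=(0.21706−29.812)/0.88204=-33.55271
k=3: b·v=0.389×(-2.719)=-1.05769; √(2b)=0.88204; u=(-1.05769+(-12.889))/0.88204=-15.81180, w=(-1.05769−(-12.889))/0.88204=13.41353
k=4: b·v=0.389×0.13=0.05057; √(2b)=0.88204; u=(0.05057+(-5.909))/0.88204=-6.64189, w=(0.05057−(-5.909))/0.88204=6.75655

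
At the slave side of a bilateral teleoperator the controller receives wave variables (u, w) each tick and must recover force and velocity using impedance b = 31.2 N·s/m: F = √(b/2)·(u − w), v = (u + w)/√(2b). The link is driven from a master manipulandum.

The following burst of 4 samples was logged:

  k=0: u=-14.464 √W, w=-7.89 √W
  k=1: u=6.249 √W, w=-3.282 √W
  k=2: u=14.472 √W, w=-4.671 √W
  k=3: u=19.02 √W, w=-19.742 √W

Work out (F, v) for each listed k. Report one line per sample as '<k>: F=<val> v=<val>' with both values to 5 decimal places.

0: F=-25.96522 v=-2.82985
1: F=37.64443 v=0.37560
2: F=75.60879 v=1.24073
3: F=153.09763 v=-0.09140

k=0: u−w=-6.57400, u+w=-22.35400; √(b/2)=3.94968, √(2b)=7.89937; F=3.94968×(-6.574)=-25.96522, v=-22.35400/7.89937=-2.82985
k=1: u−w=9.53100, u+w=2.96700; √(b/2)=3.94968, √(2b)=7.89937; F=3.94968×9.531=37.64443, v=2.96700/7.89937=0.37560
k=2: u−w=19.14300, u+w=9.80100; √(b/2)=3.94968, √(2b)=7.89937; F=3.94968×19.143=75.60879, v=9.80100/7.89937=1.24073
k=3: u−w=38.76200, u+w=-0.72200; √(b/2)=3.94968, √(2b)=7.89937; F=3.94968×38.762=153.09763, v=-0.72200/7.89937=-0.09140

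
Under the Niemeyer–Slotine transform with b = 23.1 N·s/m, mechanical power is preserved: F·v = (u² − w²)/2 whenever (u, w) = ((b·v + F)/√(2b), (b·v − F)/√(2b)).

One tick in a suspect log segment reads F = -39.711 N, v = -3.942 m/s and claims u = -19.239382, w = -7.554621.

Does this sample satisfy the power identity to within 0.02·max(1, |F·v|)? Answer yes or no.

yes

F·v = (-39.711)×(-3.942) = 156.540762 W.
(u² − w²)/2 = (370.153820 − 57.072298)/2 = 156.540761 W.
|Δ| = 0.000001;  2% of max(1, |F·v|) = 3.130815.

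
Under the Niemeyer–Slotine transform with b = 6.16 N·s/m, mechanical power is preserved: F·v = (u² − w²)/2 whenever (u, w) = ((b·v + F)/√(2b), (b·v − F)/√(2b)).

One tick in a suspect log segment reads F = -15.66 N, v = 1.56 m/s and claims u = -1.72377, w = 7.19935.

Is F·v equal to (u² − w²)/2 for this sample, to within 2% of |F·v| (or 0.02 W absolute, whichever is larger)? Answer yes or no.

yes

F·v = (-15.66)×1.56 = -24.4296 W.
(u² − w²)/2 = (2.9714 − 51.8306)/2 = -24.4296 W.
|Δ| = 0.0000;  2% of max(1, |F·v|) = 0.4886.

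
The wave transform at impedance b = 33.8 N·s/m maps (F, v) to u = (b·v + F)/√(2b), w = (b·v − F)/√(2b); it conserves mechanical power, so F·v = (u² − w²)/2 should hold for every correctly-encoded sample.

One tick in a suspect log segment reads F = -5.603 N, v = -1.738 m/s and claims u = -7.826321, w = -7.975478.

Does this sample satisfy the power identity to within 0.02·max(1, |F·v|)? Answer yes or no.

no

F·v = (-5.603)×(-1.738) = 9.738014 W.
(u² − w²)/2 = (61.251300 − 63.608249)/2 = -1.178474 W.
|Δ| = 10.916488;  2% of max(1, |F·v|) = 0.194760.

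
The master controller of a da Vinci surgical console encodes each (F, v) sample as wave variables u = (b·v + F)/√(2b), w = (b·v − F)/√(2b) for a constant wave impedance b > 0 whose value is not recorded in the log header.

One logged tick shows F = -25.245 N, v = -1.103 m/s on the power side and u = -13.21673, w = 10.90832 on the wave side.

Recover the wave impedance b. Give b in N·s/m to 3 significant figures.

b = 2.19 N·s/m

u + w = -2.30841;  u + w = √(2b)·v, so √(2b) = -2.30841/(-1.103) = 2.09285.
b = (√(2b))²/2 = 4.38001/2 = 2.19000.
(Check via u − w = 2F/√(2b): u − w = -24.12505, 2F/√(2b) = -24.12503.)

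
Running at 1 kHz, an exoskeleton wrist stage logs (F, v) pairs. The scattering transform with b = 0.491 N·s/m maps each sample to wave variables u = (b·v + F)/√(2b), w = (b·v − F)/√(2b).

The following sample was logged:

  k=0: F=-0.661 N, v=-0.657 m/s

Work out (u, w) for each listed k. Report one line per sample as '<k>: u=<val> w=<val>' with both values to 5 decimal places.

0: u=-0.99256 w=0.34150

k=0: b·v=0.491×(-0.657)=-0.32259; √(2b)=0.99096; u=(-0.32259+(-0.661))/0.99096=-0.99256, w=(-0.32259−(-0.661))/0.99096=0.34150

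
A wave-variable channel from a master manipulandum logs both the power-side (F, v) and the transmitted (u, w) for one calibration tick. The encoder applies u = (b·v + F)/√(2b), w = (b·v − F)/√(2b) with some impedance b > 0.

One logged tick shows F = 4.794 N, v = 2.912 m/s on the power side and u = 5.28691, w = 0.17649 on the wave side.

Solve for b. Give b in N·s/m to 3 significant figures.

u + w = 5.46340;  u + w = √(2b)·v, so √(2b) = 5.46340/2.912 = 1.87617.
b = (√(2b))²/2 = 3.52000/2 = 1.76000.
(Check via u − w = 2F/√(2b): u − w = 5.11042, 2F/√(2b) = 5.11042.)

b = 1.76 N·s/m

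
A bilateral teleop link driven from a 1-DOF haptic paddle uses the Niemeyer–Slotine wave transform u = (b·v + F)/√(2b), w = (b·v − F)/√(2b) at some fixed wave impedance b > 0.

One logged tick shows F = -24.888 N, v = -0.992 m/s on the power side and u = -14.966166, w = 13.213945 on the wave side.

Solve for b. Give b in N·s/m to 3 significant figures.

b = 1.56 N·s/m

u + w = -1.752221;  u + w = √(2b)·v, so √(2b) = -1.752221/(-0.992) = 1.766352.
b = (√(2b))²/2 = 3.119999/2 = 1.559999.
(Check via u − w = 2F/√(2b): u − w = -28.180111, 2F/√(2b) = -28.180117.)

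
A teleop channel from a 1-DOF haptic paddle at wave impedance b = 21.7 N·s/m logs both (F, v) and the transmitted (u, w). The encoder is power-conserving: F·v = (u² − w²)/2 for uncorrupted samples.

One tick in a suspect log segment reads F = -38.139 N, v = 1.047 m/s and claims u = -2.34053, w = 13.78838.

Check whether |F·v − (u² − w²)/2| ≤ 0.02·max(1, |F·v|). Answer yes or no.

no

F·v = (-38.139)×1.047 = -39.9315 W.
(u² − w²)/2 = (5.4781 − 190.1194)/2 = -92.3207 W.
|Δ| = 52.3891;  2% of max(1, |F·v|) = 0.7986.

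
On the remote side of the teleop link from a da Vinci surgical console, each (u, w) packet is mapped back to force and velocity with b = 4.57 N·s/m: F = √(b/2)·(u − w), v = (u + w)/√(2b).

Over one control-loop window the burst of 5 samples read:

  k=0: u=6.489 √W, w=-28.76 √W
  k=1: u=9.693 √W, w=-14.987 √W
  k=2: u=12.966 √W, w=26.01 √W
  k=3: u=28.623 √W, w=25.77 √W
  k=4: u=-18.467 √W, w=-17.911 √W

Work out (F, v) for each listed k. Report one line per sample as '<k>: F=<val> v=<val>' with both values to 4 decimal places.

0: F=53.2832 v=-7.3666
1: F=37.3068 v=-1.7511
2: F=-19.7176 v=12.8921
3: F=4.3127 v=17.9916
4: F=-0.8405 v=-12.0328

k=0: u−w=35.2490, u+w=-22.2710; √(b/2)=1.5116, √(2b)=3.0232; F=1.5116×35.249=53.2832, v=-22.2710/3.0232=-7.3666
k=1: u−w=24.6800, u+w=-5.2940; √(b/2)=1.5116, √(2b)=3.0232; F=1.5116×24.68=37.3068, v=-5.2940/3.0232=-1.7511
k=2: u−w=-13.0440, u+w=38.9760; √(b/2)=1.5116, √(2b)=3.0232; F=1.5116×(-13.044)=-19.7176, v=38.9760/3.0232=12.8921
k=3: u−w=2.8530, u+w=54.3930; √(b/2)=1.5116, √(2b)=3.0232; F=1.5116×2.853=4.3127, v=54.3930/3.0232=17.9916
k=4: u−w=-0.5560, u+w=-36.3780; √(b/2)=1.5116, √(2b)=3.0232; F=1.5116×(-0.556)=-0.8405, v=-36.3780/3.0232=-12.0328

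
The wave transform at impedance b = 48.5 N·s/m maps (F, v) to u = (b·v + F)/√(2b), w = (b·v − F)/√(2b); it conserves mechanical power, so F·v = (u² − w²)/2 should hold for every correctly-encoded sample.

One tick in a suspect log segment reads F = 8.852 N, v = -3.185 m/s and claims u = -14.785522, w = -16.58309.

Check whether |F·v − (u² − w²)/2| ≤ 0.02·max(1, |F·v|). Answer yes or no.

yes

F·v = 8.852×(-3.185) = -28.193620 W.
(u² − w²)/2 = (218.611661 − 274.998874)/2 = -28.193607 W.
|Δ| = 0.000013;  2% of max(1, |F·v|) = 0.563872.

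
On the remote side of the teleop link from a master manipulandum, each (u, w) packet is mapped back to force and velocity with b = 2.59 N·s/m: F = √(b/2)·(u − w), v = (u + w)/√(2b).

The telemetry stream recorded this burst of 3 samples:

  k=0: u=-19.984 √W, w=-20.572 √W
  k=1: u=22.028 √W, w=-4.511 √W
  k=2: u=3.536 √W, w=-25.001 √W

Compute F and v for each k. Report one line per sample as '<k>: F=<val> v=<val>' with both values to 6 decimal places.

k=0: u−w=0.588000, u+w=-40.556000; √(b/2)=1.137981, √(2b)=2.275961; F=1.137981×0.588=0.669133, v=-40.556000/2.275961=-17.819283
k=1: u−w=26.539000, u+w=17.517000; √(b/2)=1.137981, √(2b)=2.275961; F=1.137981×26.539=30.200869, v=17.517000/2.275961=7.696528
k=2: u−w=28.537000, u+w=-21.465000; √(b/2)=1.137981, √(2b)=2.275961; F=1.137981×28.537=32.474554, v=-21.465000/2.275961=-9.431180

0: F=0.669133 v=-17.819283
1: F=30.200869 v=7.696528
2: F=32.474554 v=-9.431180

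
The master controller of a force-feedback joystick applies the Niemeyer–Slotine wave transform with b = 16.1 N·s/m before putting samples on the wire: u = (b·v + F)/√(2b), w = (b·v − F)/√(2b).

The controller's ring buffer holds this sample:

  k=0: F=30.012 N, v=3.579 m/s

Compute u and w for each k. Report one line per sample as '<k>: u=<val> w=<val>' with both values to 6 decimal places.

0: u=15.443446 w=4.865606

k=0: b·v=16.1×3.579=57.621900; √(2b)=5.674504; u=(57.621900+30.012)/5.674504=15.443446, w=(57.621900−30.012)/5.674504=4.865606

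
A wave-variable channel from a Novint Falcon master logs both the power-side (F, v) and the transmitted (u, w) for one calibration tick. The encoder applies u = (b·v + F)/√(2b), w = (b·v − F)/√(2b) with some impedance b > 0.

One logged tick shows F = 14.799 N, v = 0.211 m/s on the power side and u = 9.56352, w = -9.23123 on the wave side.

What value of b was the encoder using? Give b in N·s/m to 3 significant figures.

b = 1.24 N·s/m

u + w = 0.33229;  u + w = √(2b)·v, so √(2b) = 0.33229/0.211 = 1.57483.
b = (√(2b))²/2 = 2.48010/2 = 1.24005.
(Check via u − w = 2F/√(2b): u − w = 18.79475, 2F/√(2b) = 18.79436.)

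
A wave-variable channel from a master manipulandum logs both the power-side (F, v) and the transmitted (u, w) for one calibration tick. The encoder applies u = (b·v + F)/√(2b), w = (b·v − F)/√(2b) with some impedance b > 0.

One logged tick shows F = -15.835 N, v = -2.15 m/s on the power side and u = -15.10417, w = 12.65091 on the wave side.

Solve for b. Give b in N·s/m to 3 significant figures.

b = 0.651 N·s/m

u + w = -2.45326;  u + w = √(2b)·v, so √(2b) = -2.45326/(-2.15) = 1.14105.
b = (√(2b))²/2 = 1.30200/2 = 0.65100.
(Check via u − w = 2F/√(2b): u − w = -27.75508, 2F/√(2b) = -27.75511.)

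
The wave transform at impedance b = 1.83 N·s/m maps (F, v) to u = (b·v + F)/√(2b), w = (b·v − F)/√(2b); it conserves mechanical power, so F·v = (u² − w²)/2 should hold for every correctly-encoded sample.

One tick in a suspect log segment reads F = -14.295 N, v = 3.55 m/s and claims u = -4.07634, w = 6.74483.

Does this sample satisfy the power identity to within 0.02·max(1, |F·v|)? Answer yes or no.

F·v = (-14.295)×3.55 = -50.74725 W.
(u² − w²)/2 = (16.61655 − 45.49273)/2 = -14.43809 W.
|Δ| = 36.30916;  2% of max(1, |F·v|) = 1.01494.

no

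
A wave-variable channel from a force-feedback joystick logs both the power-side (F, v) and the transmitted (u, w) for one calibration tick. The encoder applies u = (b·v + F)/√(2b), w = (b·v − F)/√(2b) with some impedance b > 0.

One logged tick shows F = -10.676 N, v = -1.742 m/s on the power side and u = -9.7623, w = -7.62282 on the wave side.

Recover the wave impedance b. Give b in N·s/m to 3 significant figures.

b = 49.8 N·s/m

u + w = -17.38512;  u + w = √(2b)·v, so √(2b) = -17.38512/(-1.742) = 9.97998.
b = (√(2b))²/2 = 99.59994/2 = 49.79997.
(Check via u − w = 2F/√(2b): u − w = -2.13948, 2F/√(2b) = -2.13948.)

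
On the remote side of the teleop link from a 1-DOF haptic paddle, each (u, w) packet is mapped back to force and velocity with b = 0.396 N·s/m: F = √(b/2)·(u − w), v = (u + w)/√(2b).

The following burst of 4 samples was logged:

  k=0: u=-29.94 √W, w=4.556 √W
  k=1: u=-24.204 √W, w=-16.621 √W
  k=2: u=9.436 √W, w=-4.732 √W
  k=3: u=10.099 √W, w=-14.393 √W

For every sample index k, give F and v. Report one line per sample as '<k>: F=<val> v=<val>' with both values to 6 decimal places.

k=0: u−w=-34.496000, u+w=-25.384000; √(b/2)=0.444972, √(2b)=0.889944; F=0.444972×(-34.496)=-15.349751, v=-25.384000/0.889944=-28.523149
k=1: u−w=-7.583000, u+w=-40.825000; √(b/2)=0.444972, √(2b)=0.889944; F=0.444972×(-7.583)=-3.374222, v=-40.825000/0.889944=-45.873682
k=2: u−w=14.168000, u+w=4.704000; √(b/2)=0.444972, √(2b)=0.889944; F=0.444972×14.168=6.304362, v=4.704000/0.889944=5.285727
k=3: u−w=24.492000, u+w=-4.294000; √(b/2)=0.444972, √(2b)=0.889944; F=0.444972×24.492=10.898252, v=-4.294000/0.889944=-4.825024

0: F=-15.349751 v=-28.523149
1: F=-3.374222 v=-45.873682
2: F=6.304362 v=5.285727
3: F=10.898252 v=-4.825024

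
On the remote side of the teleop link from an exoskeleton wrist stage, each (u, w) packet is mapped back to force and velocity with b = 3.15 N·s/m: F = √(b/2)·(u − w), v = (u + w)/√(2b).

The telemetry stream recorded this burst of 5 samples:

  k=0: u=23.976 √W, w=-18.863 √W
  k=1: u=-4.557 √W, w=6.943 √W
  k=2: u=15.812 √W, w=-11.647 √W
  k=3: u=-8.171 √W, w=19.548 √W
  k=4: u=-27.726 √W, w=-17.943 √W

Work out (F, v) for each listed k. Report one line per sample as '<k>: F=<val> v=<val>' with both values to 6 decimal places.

0: F=53.762518 v=2.037068
1: F=-14.432385 v=0.950605
2: F=34.460772 v=1.659376
3: F=-34.787069 v=4.532705
4: F=-12.277568 v=-18.194965

k=0: u−w=42.839000, u+w=5.113000; √(b/2)=1.254990, √(2b)=2.509980; F=1.254990×42.839=53.762518, v=5.113000/2.509980=2.037068
k=1: u−w=-11.500000, u+w=2.386000; √(b/2)=1.254990, √(2b)=2.509980; F=1.254990×(-11.5)=-14.432385, v=2.386000/2.509980=0.950605
k=2: u−w=27.459000, u+w=4.165000; √(b/2)=1.254990, √(2b)=2.509980; F=1.254990×27.459=34.460772, v=4.165000/2.509980=1.659376
k=3: u−w=-27.719000, u+w=11.377000; √(b/2)=1.254990, √(2b)=2.509980; F=1.254990×(-27.719)=-34.787069, v=11.377000/2.509980=4.532705
k=4: u−w=-9.783000, u+w=-45.669000; √(b/2)=1.254990, √(2b)=2.509980; F=1.254990×(-9.783)=-12.277568, v=-45.669000/2.509980=-18.194965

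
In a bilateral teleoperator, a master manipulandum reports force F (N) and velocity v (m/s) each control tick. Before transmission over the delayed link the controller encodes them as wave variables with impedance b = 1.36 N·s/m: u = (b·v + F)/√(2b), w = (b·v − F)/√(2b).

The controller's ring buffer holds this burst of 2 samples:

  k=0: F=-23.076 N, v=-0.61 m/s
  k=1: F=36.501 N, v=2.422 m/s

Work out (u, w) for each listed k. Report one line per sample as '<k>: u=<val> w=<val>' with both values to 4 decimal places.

k=0: b·v=1.36×(-0.61)=-0.8296; √(2b)=1.6492; u=(-0.8296+(-23.076))/1.6492=-14.4949, w=(-0.8296−(-23.076))/1.6492=13.4889
k=1: b·v=1.36×2.422=3.2939; √(2b)=1.6492; u=(3.2939+36.501)/1.6492=24.1292, w=(3.2939−36.501)/1.6492=-20.1347

0: u=-14.4949 w=13.4889
1: u=24.1292 w=-20.1347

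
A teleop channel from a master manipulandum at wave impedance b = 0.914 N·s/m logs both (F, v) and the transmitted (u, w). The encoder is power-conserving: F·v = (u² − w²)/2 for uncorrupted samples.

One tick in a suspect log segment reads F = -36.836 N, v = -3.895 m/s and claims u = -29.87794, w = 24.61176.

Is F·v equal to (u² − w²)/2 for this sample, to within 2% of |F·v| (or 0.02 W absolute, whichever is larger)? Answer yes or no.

yes

F·v = (-36.836)×(-3.895) = 143.4762 W.
(u² − w²)/2 = (892.6913 − 605.7387)/2 = 143.4763 W.
|Δ| = 0.0001;  2% of max(1, |F·v|) = 2.8695.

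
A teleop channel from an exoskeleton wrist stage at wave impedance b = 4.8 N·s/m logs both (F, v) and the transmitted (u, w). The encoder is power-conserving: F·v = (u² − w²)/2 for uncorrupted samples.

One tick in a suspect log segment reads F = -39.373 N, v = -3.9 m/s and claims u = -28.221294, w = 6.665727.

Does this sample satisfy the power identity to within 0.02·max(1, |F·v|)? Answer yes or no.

F·v = (-39.373)×(-3.9) = 153.554700 W.
(u² − w²)/2 = (796.441435 − 44.431916)/2 = 376.004759 W.
|Δ| = 222.450059;  2% of max(1, |F·v|) = 3.071094.

no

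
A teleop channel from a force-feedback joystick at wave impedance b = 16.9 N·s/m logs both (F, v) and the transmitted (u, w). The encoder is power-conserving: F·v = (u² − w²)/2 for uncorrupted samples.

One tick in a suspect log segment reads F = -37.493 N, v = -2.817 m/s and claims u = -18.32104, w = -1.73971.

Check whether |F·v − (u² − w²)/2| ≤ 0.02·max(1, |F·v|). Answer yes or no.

F·v = (-37.493)×(-2.817) = 105.6178 W.
(u² − w²)/2 = (335.6605 − 3.0266)/2 = 166.3170 W.
|Δ| = 60.6992;  2% of max(1, |F·v|) = 2.1124.

no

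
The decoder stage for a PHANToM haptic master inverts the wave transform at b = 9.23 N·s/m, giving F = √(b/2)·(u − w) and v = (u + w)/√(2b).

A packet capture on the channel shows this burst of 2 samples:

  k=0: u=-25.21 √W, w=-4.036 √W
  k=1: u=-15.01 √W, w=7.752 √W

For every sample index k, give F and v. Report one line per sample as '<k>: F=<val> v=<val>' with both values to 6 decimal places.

k=0: u−w=-21.174000, u+w=-29.246000; √(b/2)=2.148255, √(2b)=4.296510; F=2.148255×(-21.174)=-45.487154, v=-29.246000/4.296510=-6.806920
k=1: u−w=-22.762000, u+w=-7.258000; √(b/2)=2.148255, √(2b)=4.296510; F=2.148255×(-22.762)=-48.898583, v=-7.258000/4.296510=-1.689278

0: F=-45.487154 v=-6.806920
1: F=-48.898583 v=-1.689278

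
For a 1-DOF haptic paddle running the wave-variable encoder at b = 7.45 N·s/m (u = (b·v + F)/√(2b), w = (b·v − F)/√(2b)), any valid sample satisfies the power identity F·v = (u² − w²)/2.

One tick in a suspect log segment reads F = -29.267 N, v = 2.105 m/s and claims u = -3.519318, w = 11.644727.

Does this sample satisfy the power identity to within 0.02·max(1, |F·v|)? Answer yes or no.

F·v = (-29.267)×2.105 = -61.607035 W.
(u² − w²)/2 = (12.385599 − 135.599667)/2 = -61.607034 W.
|Δ| = 0.000001;  2% of max(1, |F·v|) = 1.232141.

yes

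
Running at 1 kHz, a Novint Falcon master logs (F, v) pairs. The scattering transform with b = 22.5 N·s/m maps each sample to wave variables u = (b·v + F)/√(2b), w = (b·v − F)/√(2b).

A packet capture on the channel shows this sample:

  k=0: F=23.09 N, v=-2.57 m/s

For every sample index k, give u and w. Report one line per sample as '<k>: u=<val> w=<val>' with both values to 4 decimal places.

k=0: b·v=22.5×(-2.57)=-57.8250; √(2b)=6.7082; u=(-57.8250+23.09)/6.7082=-5.1780, w=(-57.8250−23.09)/6.7082=-12.0621

0: u=-5.1780 w=-12.0621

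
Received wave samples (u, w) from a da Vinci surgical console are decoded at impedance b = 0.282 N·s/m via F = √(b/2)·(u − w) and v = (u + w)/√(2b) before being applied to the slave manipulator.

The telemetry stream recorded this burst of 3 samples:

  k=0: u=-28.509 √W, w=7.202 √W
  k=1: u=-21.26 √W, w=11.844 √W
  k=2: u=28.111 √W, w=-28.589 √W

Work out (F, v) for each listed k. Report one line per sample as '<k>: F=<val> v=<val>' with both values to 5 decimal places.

0: F=-13.40947 v=-28.37153
1: F=-12.43054 v=-12.53796
2: F=21.29083 v=-0.63649

k=0: u−w=-35.71100, u+w=-21.30700; √(b/2)=0.37550, √(2b)=0.75100; F=0.37550×(-35.711)=-13.40947, v=-21.30700/0.75100=-28.37153
k=1: u−w=-33.10400, u+w=-9.41600; √(b/2)=0.37550, √(2b)=0.75100; F=0.37550×(-33.104)=-12.43054, v=-9.41600/0.75100=-12.53796
k=2: u−w=56.70000, u+w=-0.47800; √(b/2)=0.37550, √(2b)=0.75100; F=0.37550×56.7=21.29083, v=-0.47800/0.75100=-0.63649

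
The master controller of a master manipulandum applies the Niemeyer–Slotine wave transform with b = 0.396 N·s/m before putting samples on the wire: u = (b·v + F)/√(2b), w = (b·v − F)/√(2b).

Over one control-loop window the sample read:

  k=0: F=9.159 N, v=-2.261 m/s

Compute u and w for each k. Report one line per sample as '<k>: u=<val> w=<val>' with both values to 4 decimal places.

0: u=9.2856 w=-11.2977

k=0: b·v=0.396×(-2.261)=-0.8954; √(2b)=0.8899; u=(-0.8954+9.159)/0.8899=9.2856, w=(-0.8954−9.159)/0.8899=-11.2977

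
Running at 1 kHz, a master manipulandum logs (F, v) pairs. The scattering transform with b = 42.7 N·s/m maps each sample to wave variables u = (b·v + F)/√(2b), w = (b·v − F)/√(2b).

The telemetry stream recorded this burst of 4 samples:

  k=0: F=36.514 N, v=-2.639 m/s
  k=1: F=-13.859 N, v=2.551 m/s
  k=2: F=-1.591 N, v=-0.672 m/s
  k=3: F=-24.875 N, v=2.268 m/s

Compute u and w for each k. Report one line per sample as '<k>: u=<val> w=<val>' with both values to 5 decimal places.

0: u=-8.24257 w=-16.14499
1: u=10.28747 w=13.28686
2: u=-3.27721 w=-2.93288
3: u=7.78779 w=13.17128

k=0: b·v=42.7×(-2.639)=-112.68530; √(2b)=9.24121; u=(-112.68530+36.514)/9.24121=-8.24257, w=(-112.68530−36.514)/9.24121=-16.14499
k=1: b·v=42.7×2.551=108.92770; √(2b)=9.24121; u=(108.92770+(-13.859))/9.24121=10.28747, w=(108.92770−(-13.859))/9.24121=13.28686
k=2: b·v=42.7×(-0.672)=-28.69440; √(2b)=9.24121; u=(-28.69440+(-1.591))/9.24121=-3.27721, w=(-28.69440−(-1.591))/9.24121=-2.93288
k=3: b·v=42.7×2.268=96.84360; √(2b)=9.24121; u=(96.84360+(-24.875))/9.24121=7.78779, w=(96.84360−(-24.875))/9.24121=13.17128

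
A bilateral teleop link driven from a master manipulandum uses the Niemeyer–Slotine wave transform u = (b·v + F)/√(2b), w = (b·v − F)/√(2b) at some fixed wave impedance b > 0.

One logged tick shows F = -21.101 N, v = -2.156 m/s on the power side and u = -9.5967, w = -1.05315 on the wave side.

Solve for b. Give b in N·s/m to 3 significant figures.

b = 12.2 N·s/m

u + w = -10.64985;  u + w = √(2b)·v, so √(2b) = -10.64985/(-2.156) = 4.93963.
b = (√(2b))²/2 = 24.39998/2 = 12.19999.
(Check via u − w = 2F/√(2b): u − w = -8.54355, 2F/√(2b) = -8.54355.)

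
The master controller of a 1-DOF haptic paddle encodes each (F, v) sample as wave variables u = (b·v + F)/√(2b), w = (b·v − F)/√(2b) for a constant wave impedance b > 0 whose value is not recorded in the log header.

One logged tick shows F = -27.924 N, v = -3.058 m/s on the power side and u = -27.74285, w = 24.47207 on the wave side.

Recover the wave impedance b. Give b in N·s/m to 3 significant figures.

u + w = -3.27078;  u + w = √(2b)·v, so √(2b) = -3.27078/(-3.058) = 1.06958.
b = (√(2b))²/2 = 1.14400/2 = 0.57200.
(Check via u − w = 2F/√(2b): u − w = -52.21492, 2F/√(2b) = -52.21482.)

b = 0.572 N·s/m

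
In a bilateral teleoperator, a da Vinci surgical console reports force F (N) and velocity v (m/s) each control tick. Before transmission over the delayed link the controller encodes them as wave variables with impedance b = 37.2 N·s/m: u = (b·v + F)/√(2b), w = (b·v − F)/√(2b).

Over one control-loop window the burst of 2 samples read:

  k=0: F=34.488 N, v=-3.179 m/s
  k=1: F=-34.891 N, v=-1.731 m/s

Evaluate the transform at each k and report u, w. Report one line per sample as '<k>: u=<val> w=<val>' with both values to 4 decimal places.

k=0: b·v=37.2×(-3.179)=-118.2588; √(2b)=8.6255; u=(-118.2588+34.488)/8.6255=-9.7119, w=(-118.2588−34.488)/8.6255=-17.7087
k=1: b·v=37.2×(-1.731)=-64.3932; √(2b)=8.6255; u=(-64.3932+(-34.891))/8.6255=-11.5105, w=(-64.3932−(-34.891))/8.6255=-3.4203

0: u=-9.7119 w=-17.7087
1: u=-11.5105 w=-3.4203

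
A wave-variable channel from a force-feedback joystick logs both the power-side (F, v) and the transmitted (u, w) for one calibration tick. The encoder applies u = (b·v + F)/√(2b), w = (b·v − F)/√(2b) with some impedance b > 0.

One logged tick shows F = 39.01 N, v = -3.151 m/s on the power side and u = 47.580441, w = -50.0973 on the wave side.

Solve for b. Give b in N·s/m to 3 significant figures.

b = 0.319 N·s/m

u + w = -2.516859;  u + w = √(2b)·v, so √(2b) = -2.516859/(-3.151) = 0.798749.
b = (√(2b))²/2 = 0.638000/2 = 0.319000.
(Check via u − w = 2F/√(2b): u − w = 97.677741, 2F/√(2b) = 97.677709.)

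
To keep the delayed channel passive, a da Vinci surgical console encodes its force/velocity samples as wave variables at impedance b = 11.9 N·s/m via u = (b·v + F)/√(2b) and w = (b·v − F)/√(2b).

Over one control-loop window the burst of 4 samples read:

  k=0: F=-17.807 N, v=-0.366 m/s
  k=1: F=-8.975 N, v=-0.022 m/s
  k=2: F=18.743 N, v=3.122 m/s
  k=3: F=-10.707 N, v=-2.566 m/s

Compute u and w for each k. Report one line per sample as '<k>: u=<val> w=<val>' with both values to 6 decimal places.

k=0: b·v=11.9×(-0.366)=-4.355400; √(2b)=4.878524; u=(-4.355400+(-17.807))/4.878524=-4.542849, w=(-4.355400−(-17.807))/4.878524=2.757309
k=1: b·v=11.9×(-0.022)=-0.261800; √(2b)=4.878524; u=(-0.261800+(-8.975))/4.878524=-1.893359, w=(-0.261800−(-8.975))/4.878524=1.786032
k=2: b·v=11.9×3.122=37.151800; √(2b)=4.878524; u=(37.151800+18.743)/4.878524=11.457317, w=(37.151800−18.743)/4.878524=3.773436
k=3: b·v=11.9×(-2.566)=-30.535400; √(2b)=4.878524; u=(-30.535400+(-10.707))/4.878524=-8.453868, w=(-30.535400−(-10.707))/4.878524=-4.064426

0: u=-4.542849 w=2.757309
1: u=-1.893359 w=1.786032
2: u=11.457317 w=3.773436
3: u=-8.453868 w=-4.064426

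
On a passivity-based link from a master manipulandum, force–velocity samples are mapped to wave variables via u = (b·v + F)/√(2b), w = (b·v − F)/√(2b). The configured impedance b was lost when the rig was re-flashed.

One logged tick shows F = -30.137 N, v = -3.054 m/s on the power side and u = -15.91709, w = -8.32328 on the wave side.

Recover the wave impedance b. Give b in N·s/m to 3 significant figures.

b = 31.5 N·s/m

u + w = -24.24037;  u + w = √(2b)·v, so √(2b) = -24.24037/(-3.054) = 7.93725.
b = (√(2b))²/2 = 62.99998/2 = 31.49999.
(Check via u − w = 2F/√(2b): u − w = -7.59381, 2F/√(2b) = -7.59381.)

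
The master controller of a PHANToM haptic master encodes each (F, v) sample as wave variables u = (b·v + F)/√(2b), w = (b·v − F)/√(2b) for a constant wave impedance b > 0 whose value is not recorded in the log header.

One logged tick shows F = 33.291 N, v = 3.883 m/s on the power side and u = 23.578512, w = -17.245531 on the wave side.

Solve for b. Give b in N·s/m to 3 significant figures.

b = 1.33 N·s/m

u + w = 6.332981;  u + w = √(2b)·v, so √(2b) = 6.332981/3.883 = 1.630951.
b = (√(2b))²/2 = 2.660000/2 = 1.330000.
(Check via u − w = 2F/√(2b): u − w = 40.824043, 2F/√(2b) = 40.824046.)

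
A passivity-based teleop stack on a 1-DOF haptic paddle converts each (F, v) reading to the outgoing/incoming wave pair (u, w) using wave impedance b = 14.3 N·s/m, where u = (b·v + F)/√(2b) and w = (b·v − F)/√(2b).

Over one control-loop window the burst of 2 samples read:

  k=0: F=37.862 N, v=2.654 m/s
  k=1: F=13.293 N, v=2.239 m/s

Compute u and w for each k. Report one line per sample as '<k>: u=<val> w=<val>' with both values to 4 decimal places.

0: u=14.1765 w=0.0169
1: u=8.4726 w=3.5013

k=0: b·v=14.3×2.654=37.9522; √(2b)=5.3479; u=(37.9522+37.862)/5.3479=14.1765, w=(37.9522−37.862)/5.3479=0.0169
k=1: b·v=14.3×2.239=32.0177; √(2b)=5.3479; u=(32.0177+13.293)/5.3479=8.4726, w=(32.0177−13.293)/5.3479=3.5013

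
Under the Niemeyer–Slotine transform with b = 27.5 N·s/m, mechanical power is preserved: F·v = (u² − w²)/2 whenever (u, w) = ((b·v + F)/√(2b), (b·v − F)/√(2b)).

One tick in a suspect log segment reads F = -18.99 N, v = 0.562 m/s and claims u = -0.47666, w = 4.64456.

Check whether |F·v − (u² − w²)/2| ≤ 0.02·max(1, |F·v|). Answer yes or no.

yes

F·v = (-18.99)×0.562 = -10.6724 W.
(u² − w²)/2 = (0.2272 − 21.5719)/2 = -10.6724 W.
|Δ| = 0.0000;  2% of max(1, |F·v|) = 0.2134.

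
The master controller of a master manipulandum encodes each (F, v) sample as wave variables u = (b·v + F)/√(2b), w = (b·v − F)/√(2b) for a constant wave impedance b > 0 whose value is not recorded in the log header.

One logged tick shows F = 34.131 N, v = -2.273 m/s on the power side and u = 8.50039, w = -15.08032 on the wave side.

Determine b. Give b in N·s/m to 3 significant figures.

b = 4.19 N·s/m

u + w = -6.5799;  u + w = √(2b)·v, so √(2b) = -6.5799/(-2.273) = 2.8948.
b = (√(2b))²/2 = 8.3800/2 = 4.1900.
(Check via u − w = 2F/√(2b): u − w = 23.5807, 2F/√(2b) = 23.5807.)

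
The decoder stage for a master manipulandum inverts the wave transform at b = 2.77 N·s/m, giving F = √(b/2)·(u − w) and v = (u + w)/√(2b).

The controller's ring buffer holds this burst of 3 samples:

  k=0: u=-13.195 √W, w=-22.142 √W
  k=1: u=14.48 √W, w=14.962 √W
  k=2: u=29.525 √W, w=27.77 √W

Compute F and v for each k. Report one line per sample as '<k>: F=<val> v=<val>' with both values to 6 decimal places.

0: F=10.529368 v=-15.013253
1: F=-0.567247 v=12.508707
2: F=2.065390 v=24.342313

k=0: u−w=8.947000, u+w=-35.337000; √(b/2)=1.176860, √(2b)=2.353720; F=1.176860×8.947=10.529368, v=-35.337000/2.353720=-15.013253
k=1: u−w=-0.482000, u+w=29.442000; √(b/2)=1.176860, √(2b)=2.353720; F=1.176860×(-0.482)=-0.567247, v=29.442000/2.353720=12.508707
k=2: u−w=1.755000, u+w=57.295000; √(b/2)=1.176860, √(2b)=2.353720; F=1.176860×1.755=2.065390, v=57.295000/2.353720=24.342313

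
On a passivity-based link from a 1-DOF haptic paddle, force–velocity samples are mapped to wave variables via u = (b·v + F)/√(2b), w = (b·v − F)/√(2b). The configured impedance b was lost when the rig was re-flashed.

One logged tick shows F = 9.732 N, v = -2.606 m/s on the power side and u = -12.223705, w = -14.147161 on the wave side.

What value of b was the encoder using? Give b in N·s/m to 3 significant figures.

b = 51.2 N·s/m

u + w = -26.370866;  u + w = √(2b)·v, so √(2b) = -26.370866/(-2.606) = 10.119289.
b = (√(2b))²/2 = 102.400001/2 = 51.200001.
(Check via u − w = 2F/√(2b): u − w = 1.923456, 2F/√(2b) = 1.923455.)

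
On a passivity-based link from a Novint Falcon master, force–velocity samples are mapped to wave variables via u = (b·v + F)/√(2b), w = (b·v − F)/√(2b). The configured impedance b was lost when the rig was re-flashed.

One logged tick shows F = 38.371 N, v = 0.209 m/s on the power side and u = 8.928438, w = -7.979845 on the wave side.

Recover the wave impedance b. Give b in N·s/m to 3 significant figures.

b = 10.3 N·s/m

u + w = 0.948593;  u + w = √(2b)·v, so √(2b) = 0.948593/0.209 = 4.538722.
b = (√(2b))²/2 = 20.600002/2 = 10.300001.
(Check via u − w = 2F/√(2b): u − w = 16.908283, 2F/√(2b) = 16.908282.)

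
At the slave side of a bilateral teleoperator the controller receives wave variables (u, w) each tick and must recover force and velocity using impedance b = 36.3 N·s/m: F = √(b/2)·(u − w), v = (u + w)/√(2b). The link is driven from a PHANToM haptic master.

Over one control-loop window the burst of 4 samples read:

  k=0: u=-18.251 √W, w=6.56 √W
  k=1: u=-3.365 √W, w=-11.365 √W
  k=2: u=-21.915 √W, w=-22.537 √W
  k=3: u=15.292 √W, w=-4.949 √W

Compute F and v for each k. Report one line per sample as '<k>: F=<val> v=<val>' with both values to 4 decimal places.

0: F=-105.7018 v=-1.3721
1: F=34.0823 v=-1.7288
2: F=2.6499 v=-5.2170
3: F=86.2324 v=1.2139

k=0: u−w=-24.8110, u+w=-11.6910; √(b/2)=4.2603, √(2b)=8.5206; F=4.2603×(-24.811)=-105.7018, v=-11.6910/8.5206=-1.3721
k=1: u−w=8.0000, u+w=-14.7300; √(b/2)=4.2603, √(2b)=8.5206; F=4.2603×8.0=34.0823, v=-14.7300/8.5206=-1.7288
k=2: u−w=0.6220, u+w=-44.4520; √(b/2)=4.2603, √(2b)=8.5206; F=4.2603×0.622=2.6499, v=-44.4520/8.5206=-5.2170
k=3: u−w=20.2410, u+w=10.3430; √(b/2)=4.2603, √(2b)=8.5206; F=4.2603×20.241=86.2324, v=10.3430/8.5206=1.2139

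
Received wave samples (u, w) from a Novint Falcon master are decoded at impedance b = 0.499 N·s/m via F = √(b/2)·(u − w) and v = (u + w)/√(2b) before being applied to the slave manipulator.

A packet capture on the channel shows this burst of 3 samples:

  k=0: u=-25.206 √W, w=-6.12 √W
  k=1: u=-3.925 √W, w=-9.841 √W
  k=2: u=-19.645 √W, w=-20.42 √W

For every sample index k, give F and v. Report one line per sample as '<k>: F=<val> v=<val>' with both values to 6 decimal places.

k=0: u−w=-19.086000, u+w=-31.326000; √(b/2)=0.499500, √(2b)=0.998999; F=0.499500×(-19.086)=-9.533452, v=-31.326000/0.998999=-31.357373
k=1: u−w=5.916000, u+w=-13.766000; √(b/2)=0.499500, √(2b)=0.998999; F=0.499500×5.916=2.955041, v=-13.766000/0.998999=-13.779787
k=2: u−w=0.775000, u+w=-40.065000; √(b/2)=0.499500, √(2b)=0.998999; F=0.499500×0.775=0.387112, v=-40.065000/0.998999=-40.105125

0: F=-9.533452 v=-31.357373
1: F=2.955041 v=-13.779787
2: F=0.387112 v=-40.105125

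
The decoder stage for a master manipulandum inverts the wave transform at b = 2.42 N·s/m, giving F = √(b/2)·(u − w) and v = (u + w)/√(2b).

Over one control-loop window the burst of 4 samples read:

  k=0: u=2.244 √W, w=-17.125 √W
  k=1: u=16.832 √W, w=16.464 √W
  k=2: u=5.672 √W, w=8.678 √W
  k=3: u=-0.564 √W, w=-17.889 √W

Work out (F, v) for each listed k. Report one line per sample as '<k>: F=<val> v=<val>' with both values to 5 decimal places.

k=0: u−w=19.36900, u+w=-14.88100; √(b/2)=1.10000, √(2b)=2.20000; F=1.10000×19.369=21.30590, v=-14.88100/2.20000=-6.76409
k=1: u−w=0.36800, u+w=33.29600; √(b/2)=1.10000, √(2b)=2.20000; F=1.10000×0.368=0.40480, v=33.29600/2.20000=15.13455
k=2: u−w=-3.00600, u+w=14.35000; √(b/2)=1.10000, √(2b)=2.20000; F=1.10000×(-3.006)=-3.30660, v=14.35000/2.20000=6.52273
k=3: u−w=17.32500, u+w=-18.45300; √(b/2)=1.10000, √(2b)=2.20000; F=1.10000×17.325=19.05750, v=-18.45300/2.20000=-8.38773

0: F=21.30590 v=-6.76409
1: F=0.40480 v=15.13455
2: F=-3.30660 v=6.52273
3: F=19.05750 v=-8.38773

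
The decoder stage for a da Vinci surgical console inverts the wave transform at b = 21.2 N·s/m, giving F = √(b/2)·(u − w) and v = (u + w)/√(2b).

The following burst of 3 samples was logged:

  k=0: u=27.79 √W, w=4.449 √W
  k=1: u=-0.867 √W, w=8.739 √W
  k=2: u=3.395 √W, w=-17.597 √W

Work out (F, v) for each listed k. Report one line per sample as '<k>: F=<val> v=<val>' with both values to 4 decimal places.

k=0: u−w=23.3410, u+w=32.2390; √(b/2)=3.2558, √(2b)=6.5115; F=3.2558×23.341=75.9928, v=32.2390/6.5115=4.9511
k=1: u−w=-9.6060, u+w=7.8720; √(b/2)=3.2558, √(2b)=6.5115; F=3.2558×(-9.606)=-31.2749, v=7.8720/6.5115=1.2089
k=2: u−w=20.9920, u+w=-14.2020; √(b/2)=3.2558, √(2b)=6.5115; F=3.2558×20.992=68.3450, v=-14.2020/6.5115=-2.1811

0: F=75.9928 v=4.9511
1: F=-31.2749 v=1.2089
2: F=68.3450 v=-2.1811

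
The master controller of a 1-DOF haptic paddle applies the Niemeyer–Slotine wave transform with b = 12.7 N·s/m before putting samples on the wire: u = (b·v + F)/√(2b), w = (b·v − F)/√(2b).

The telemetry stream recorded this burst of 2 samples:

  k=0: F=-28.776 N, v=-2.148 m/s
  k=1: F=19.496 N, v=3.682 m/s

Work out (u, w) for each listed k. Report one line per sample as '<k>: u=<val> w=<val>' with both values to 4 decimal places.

k=0: b·v=12.7×(-2.148)=-27.2796; √(2b)=5.0398; u=(-27.2796+(-28.776))/5.0398=-11.1225, w=(-27.2796−(-28.776))/5.0398=0.2969
k=1: b·v=12.7×3.682=46.7614; √(2b)=5.0398; u=(46.7614+19.496)/5.0398=13.1467, w=(46.7614−19.496)/5.0398=5.4100

0: u=-11.1225 w=0.2969
1: u=13.1467 w=5.4100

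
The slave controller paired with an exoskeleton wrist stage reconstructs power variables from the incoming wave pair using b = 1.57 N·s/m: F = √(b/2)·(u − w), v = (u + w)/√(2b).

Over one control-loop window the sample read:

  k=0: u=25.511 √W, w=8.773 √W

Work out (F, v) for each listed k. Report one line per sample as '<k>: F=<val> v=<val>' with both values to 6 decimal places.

k=0: u−w=16.738000, u+w=34.284000; √(b/2)=0.886002, √(2b)=1.772005; F=0.886002×16.738=14.829906, v=34.284000/1.772005=19.347581

0: F=14.829906 v=19.347581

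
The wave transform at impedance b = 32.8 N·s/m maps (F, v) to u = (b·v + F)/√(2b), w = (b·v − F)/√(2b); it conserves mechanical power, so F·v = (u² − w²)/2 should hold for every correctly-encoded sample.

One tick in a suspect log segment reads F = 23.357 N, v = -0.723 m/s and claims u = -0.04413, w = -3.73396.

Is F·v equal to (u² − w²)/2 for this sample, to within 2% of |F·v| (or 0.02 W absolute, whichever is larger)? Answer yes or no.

no

F·v = 23.357×(-0.723) = -16.8871 W.
(u² − w²)/2 = (0.0019 − 13.9425)/2 = -6.9703 W.
|Δ| = 9.9169;  2% of max(1, |F·v|) = 0.3377.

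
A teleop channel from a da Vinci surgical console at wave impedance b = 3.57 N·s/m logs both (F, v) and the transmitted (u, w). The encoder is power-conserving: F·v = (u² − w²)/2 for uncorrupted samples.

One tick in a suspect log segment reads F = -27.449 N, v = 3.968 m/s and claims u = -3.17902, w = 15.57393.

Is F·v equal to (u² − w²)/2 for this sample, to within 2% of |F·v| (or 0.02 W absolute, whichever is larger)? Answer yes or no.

no

F·v = (-27.449)×3.968 = -108.91763 W.
(u² − w²)/2 = (10.10617 − 242.54730)/2 = -116.22056 W.
|Δ| = 7.30293;  2% of max(1, |F·v|) = 2.17835.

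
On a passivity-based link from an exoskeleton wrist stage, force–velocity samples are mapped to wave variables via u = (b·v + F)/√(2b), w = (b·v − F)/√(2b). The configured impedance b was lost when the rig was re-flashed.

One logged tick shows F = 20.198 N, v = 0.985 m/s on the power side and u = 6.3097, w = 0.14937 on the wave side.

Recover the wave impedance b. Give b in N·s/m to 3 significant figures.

b = 21.5 N·s/m

u + w = 6.45907;  u + w = √(2b)·v, so √(2b) = 6.45907/0.985 = 6.55743.
b = (√(2b))²/2 = 42.99991/2 = 21.49995.
(Check via u − w = 2F/√(2b): u − w = 6.16033, 2F/√(2b) = 6.16034.)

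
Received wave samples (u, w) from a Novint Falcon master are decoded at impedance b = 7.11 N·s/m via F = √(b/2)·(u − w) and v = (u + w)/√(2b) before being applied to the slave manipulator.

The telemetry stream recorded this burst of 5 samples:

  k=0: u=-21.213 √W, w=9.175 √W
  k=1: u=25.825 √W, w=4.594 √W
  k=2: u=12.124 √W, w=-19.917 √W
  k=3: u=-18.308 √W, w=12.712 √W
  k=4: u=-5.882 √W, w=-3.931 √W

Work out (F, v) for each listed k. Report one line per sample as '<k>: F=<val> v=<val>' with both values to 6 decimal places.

0: F=-57.295686 v=-3.192306
1: F=40.030430 v=8.066686
2: F=60.412369 v=-2.066593
3: F=-58.487303 v=-1.483980
4: F=-3.678553 v=-2.602268

k=0: u−w=-30.388000, u+w=-12.038000; √(b/2)=1.885471, √(2b)=3.770942; F=1.885471×(-30.388)=-57.295686, v=-12.038000/3.770942=-3.192306
k=1: u−w=21.231000, u+w=30.419000; √(b/2)=1.885471, √(2b)=3.770942; F=1.885471×21.231=40.030430, v=30.419000/3.770942=8.066686
k=2: u−w=32.041000, u+w=-7.793000; √(b/2)=1.885471, √(2b)=3.770942; F=1.885471×32.041=60.412369, v=-7.793000/3.770942=-2.066593
k=3: u−w=-31.020000, u+w=-5.596000; √(b/2)=1.885471, √(2b)=3.770942; F=1.885471×(-31.02)=-58.487303, v=-5.596000/3.770942=-1.483980
k=4: u−w=-1.951000, u+w=-9.813000; √(b/2)=1.885471, √(2b)=3.770942; F=1.885471×(-1.951)=-3.678553, v=-9.813000/3.770942=-2.602268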